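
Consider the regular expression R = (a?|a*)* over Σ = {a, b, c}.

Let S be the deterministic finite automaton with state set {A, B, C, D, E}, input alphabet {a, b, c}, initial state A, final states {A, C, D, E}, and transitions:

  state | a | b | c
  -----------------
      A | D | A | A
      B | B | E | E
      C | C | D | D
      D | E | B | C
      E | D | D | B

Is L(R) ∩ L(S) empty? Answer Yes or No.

The empty string ε is accepted by both R and S.
Hence L(R) ∩ L(S) ≠ ∅.

No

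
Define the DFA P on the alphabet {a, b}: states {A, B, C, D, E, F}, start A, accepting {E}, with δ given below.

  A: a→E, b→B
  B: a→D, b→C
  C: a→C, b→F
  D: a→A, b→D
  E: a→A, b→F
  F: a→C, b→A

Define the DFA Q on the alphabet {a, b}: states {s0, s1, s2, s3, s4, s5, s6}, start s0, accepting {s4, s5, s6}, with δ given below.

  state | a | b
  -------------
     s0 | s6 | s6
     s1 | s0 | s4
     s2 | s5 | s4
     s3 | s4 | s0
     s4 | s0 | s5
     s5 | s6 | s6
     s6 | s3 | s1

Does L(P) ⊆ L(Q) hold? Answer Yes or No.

No

The string abba is in L(P) but not in L(Q).
So L(P) ⊄ L(Q).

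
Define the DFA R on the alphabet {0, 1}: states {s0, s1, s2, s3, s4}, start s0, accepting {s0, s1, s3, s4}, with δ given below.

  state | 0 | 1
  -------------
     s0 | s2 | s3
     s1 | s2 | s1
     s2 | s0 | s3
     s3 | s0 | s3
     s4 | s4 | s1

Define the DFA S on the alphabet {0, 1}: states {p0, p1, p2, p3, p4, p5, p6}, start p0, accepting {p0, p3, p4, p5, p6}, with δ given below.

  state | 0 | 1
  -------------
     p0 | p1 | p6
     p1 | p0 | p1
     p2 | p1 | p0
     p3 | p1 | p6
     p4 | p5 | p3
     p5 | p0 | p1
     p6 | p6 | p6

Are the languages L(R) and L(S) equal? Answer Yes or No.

No

The string 01 is accepted by R but rejected by S.
So L(R) ≠ L(S).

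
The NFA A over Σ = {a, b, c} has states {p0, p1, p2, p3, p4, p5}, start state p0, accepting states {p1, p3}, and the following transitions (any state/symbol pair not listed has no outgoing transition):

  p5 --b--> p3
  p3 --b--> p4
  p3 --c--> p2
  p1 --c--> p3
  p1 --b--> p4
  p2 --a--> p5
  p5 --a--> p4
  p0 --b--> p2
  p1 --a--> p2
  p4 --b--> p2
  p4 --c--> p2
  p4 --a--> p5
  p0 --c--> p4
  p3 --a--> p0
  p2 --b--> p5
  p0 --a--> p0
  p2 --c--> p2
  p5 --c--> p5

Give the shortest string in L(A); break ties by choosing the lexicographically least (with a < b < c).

bab

A breadth-first search from p0 reaches an accepting state first via the path p0 → p2 → p5 → p3 on input bab.
No string of length < 3 is accepted (BFS exhausts all shorter strings without reaching an accepting state), and bab is the lexicographically least accepting string of length 3.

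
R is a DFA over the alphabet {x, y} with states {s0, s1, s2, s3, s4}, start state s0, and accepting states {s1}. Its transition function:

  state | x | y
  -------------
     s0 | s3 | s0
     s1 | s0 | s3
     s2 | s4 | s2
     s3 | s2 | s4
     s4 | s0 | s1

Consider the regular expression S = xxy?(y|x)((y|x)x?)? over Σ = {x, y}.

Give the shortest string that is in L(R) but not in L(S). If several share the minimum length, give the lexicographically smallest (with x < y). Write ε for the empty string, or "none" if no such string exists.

xyy

The string xyy is accepted by R but not by S.
No shorter string lies in the difference, and xyy is the lexicographically first length-3 string in L(R) \ L(S).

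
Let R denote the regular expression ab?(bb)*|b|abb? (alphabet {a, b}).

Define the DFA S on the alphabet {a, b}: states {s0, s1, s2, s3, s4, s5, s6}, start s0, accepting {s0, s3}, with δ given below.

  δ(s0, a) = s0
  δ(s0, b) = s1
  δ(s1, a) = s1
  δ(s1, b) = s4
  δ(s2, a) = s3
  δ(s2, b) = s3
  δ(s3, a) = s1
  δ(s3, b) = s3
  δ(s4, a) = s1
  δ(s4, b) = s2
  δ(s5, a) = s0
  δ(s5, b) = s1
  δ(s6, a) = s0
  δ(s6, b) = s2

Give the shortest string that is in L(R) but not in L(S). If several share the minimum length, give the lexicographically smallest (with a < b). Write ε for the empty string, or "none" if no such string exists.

b

The string b is accepted by R but not by S.
No shorter string lies in the difference, and b is the lexicographically first length-1 string in L(R) \ L(S).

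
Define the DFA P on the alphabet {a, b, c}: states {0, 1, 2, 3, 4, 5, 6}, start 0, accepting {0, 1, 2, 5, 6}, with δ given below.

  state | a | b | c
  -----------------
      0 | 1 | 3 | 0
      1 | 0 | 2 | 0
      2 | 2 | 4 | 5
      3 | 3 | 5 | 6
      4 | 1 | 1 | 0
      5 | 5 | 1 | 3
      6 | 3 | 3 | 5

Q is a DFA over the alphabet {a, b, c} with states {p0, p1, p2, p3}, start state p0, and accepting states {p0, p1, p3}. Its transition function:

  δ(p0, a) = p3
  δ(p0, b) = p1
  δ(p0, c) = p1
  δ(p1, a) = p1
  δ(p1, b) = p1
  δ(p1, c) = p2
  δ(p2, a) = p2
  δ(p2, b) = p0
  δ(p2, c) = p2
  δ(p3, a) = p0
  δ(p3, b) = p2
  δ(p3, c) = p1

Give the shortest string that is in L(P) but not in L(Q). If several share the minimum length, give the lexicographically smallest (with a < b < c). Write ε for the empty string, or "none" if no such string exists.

ab

The string ab is accepted by P but not by Q.
No shorter string lies in the difference, and ab is the lexicographically first length-2 string in L(P) \ L(Q).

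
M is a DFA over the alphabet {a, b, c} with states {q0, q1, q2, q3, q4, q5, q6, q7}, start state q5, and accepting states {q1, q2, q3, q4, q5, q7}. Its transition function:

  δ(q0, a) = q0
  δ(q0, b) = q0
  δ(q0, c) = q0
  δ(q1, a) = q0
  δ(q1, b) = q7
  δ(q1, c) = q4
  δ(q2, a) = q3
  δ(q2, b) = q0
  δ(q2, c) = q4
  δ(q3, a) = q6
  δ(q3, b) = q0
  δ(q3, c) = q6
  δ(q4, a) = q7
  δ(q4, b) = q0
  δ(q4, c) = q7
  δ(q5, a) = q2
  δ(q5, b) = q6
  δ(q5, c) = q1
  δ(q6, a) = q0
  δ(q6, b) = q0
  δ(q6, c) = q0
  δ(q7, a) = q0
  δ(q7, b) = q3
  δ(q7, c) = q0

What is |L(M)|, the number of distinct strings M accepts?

16

The useful subgraph on states {q1, q2, q3, q4, q5, q7} is acyclic, so L(M) is finite; the longest accepting path visits 5 useful states, giving maximum string length 4.
Counting accepting paths from q5 by length: 1 of length 0, 2 of length 1, 4 of length 2, 5 of length 3, 4 of length 4. Total 16.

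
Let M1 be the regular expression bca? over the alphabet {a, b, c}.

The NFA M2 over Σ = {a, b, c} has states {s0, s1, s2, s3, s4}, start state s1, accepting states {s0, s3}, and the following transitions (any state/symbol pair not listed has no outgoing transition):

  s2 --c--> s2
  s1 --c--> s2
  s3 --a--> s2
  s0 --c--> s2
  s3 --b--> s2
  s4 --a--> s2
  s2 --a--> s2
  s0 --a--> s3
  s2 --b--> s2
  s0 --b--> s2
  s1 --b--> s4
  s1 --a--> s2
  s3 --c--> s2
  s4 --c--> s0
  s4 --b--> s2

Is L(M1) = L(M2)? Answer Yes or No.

Converting the expression M1 to a DFA (subset construction, then merging equivalent states) gives the minimal DFA with states {r0, r1, r2, r3, r4}, start state r0, accepting states {r3, r4} and transitions r0: a→r1, b→r2, c→r1; r1: a→r1, b→r1, c→r1; r2: a→r1, b→r1, c→r3; r3: a→r4, b→r1, c→r1; r4: a→r1, b→r1, c→r1.
Exploring the product automaton M1 × M2 from the start pair (r0, s1), following both machines on each input symbol, reaches 5 state pairs: (r0, s1), (r1, s2), (r2, s4), (r3, s0), (r4, s3).
M1 accepts in {r3, r4} and M2 accepts in {s0, s3}. In every reachable pair the two components are either both accepting — (r3, s0), (r4, s3) — or both non-accepting, so no string is accepted by exactly one of the machines: L(M1) \ L(M2) and L(M2) \ L(M1) are both empty.
Hence every string is accepted by M1 iff it is accepted by M2, and the two languages coincide.

Yes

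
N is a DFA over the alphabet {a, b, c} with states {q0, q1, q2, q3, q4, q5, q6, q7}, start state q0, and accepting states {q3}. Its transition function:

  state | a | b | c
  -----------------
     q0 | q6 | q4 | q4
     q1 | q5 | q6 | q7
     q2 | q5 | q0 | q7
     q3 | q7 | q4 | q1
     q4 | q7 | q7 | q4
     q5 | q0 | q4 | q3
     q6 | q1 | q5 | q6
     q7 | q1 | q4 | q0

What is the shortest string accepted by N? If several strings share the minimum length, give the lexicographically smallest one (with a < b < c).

A breadth-first search from q0 reaches an accepting state first via the path q0 → q6 → q5 → q3 on input abc.
No string of length < 3 is accepted (BFS exhausts all shorter strings without reaching an accepting state), and abc is the lexicographically least accepting string of length 3.

abc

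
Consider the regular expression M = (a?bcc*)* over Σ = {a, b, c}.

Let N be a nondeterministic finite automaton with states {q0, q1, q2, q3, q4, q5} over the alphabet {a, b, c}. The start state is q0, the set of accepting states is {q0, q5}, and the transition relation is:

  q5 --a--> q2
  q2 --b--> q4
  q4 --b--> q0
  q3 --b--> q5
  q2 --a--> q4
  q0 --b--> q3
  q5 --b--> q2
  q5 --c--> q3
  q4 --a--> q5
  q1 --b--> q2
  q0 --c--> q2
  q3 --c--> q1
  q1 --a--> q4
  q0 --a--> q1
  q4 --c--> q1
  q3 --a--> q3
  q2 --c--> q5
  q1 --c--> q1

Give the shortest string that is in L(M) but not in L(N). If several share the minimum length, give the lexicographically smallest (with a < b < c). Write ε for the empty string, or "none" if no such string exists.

bc

The string bc is accepted by M but not by N.
No shorter string lies in the difference, and bc is the lexicographically first length-2 string in L(M) \ L(N).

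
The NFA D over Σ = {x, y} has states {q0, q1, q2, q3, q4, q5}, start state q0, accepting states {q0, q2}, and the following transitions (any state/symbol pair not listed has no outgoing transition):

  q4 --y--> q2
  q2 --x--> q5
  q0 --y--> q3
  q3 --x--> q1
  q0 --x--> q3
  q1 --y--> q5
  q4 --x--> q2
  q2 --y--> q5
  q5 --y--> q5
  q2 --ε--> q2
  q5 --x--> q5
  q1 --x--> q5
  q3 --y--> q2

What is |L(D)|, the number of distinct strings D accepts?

3

The useful subgraph on states {q0, q2, q3} is acyclic, so L(D) is finite; the longest accepting path visits 3 useful states, giving maximum string length 2.
Counting accepting paths from q0 by length: 1 of length 0, 2 of length 2. Total 3.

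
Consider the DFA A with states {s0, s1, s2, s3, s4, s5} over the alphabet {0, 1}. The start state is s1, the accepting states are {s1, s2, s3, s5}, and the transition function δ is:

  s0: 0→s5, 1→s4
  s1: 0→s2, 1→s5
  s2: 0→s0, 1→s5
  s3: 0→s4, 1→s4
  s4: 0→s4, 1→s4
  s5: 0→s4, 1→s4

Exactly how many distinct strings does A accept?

The useful subgraph on states {s0, s1, s2, s5} is acyclic, so L(A) is finite; the longest accepting path visits 4 useful states, giving maximum string length 3.
Counting accepting paths from s1 by length: 1 of length 0, 2 of length 1, 1 of length 2, 1 of length 3. Total 5.

5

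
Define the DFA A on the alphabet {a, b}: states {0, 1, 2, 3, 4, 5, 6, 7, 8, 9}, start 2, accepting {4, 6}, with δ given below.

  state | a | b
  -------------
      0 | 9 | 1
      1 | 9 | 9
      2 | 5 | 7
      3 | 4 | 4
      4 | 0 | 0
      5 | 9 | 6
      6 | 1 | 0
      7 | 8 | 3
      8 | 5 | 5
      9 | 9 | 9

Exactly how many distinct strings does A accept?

5

The useful subgraph on states {2, 3, 4, 5, 6, 7, 8} is acyclic, so L(A) is finite; the longest accepting path visits 5 useful states, giving maximum string length 4.
Counting accepting paths from 2 by length: 1 of length 2, 2 of length 3, 2 of length 4. Total 5.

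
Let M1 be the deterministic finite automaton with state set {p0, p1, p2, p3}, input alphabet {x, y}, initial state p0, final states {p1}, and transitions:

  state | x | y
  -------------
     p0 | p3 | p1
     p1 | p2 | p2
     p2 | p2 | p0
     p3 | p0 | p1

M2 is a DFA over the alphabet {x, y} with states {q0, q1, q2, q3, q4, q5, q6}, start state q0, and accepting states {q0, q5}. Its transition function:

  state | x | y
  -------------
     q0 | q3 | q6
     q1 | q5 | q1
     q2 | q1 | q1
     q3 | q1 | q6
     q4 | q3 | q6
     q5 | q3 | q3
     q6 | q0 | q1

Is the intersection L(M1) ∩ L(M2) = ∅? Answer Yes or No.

Exploring the product automaton M1 × M2 from the start pair (p0, q0), following both machines on each input symbol, reaches 17 state pairs: (p0, q0), (p3, q3), (p1, q6), (p0, q1), (p2, q0), (p2, q1), (p3, q5), (p1, q1), (p2, q3), (p0, q6), (p2, q5), (p0, q3), (p1, q3), (p3, q0), (p3, q1), (p2, q6), (p0, q5).
M1 accepts in {p1} and M2 accepts in {q0, q5}; no reachable pair has both components accepting, so no string drives both machines to acceptance simultaneously and L(M1) ∩ L(M2) = ∅.
So no string is accepted by both, and the intersection is empty.

Yes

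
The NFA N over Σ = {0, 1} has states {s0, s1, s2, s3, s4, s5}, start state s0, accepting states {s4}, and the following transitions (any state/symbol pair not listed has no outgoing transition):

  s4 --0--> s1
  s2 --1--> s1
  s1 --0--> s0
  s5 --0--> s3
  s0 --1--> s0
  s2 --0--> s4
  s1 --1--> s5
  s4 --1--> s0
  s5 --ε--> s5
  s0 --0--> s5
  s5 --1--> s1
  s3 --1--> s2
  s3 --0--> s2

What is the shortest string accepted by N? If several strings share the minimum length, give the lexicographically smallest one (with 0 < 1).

0000

A breadth-first search from s0 reaches an accepting state first via the path s0 → s5 → s3 → s2 → s4 on input 0000.
No string of length < 4 is accepted (BFS exhausts all shorter strings without reaching an accepting state), and 0000 is the lexicographically least accepting string of length 4.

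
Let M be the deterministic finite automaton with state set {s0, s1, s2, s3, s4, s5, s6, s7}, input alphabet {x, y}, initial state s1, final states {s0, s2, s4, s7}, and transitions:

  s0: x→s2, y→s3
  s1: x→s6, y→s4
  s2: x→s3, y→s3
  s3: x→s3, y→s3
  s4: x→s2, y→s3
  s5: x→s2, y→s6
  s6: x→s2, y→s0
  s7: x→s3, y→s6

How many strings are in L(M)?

5

The useful subgraph on states {s0, s1, s2, s4, s6} is acyclic, so L(M) is finite; the longest accepting path visits 4 useful states, giving maximum string length 3.
Counting accepting paths from s1 by length: 1 of length 1, 3 of length 2, 1 of length 3. Total 5.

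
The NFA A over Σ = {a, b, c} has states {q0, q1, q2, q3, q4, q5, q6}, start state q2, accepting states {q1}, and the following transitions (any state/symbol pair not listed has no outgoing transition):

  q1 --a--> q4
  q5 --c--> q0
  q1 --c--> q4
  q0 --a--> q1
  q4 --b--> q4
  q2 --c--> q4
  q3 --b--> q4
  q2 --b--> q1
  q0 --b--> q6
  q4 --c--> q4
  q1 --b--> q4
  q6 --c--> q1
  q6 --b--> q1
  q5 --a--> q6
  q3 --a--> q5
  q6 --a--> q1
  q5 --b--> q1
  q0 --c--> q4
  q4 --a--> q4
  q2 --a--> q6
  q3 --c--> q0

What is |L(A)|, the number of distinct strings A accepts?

4

The useful subgraph on states {q1, q2, q6} is acyclic, so L(A) is finite; the longest accepting path visits 3 useful states, giving maximum string length 2.
Counting accepting paths from q2 by length: 1 of length 1, 3 of length 2. Total 4.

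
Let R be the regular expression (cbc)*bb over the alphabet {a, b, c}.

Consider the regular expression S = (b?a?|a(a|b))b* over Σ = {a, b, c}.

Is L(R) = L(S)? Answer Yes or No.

No

The string cbcbb is accepted by R but rejected by S.
So L(R) ≠ L(S).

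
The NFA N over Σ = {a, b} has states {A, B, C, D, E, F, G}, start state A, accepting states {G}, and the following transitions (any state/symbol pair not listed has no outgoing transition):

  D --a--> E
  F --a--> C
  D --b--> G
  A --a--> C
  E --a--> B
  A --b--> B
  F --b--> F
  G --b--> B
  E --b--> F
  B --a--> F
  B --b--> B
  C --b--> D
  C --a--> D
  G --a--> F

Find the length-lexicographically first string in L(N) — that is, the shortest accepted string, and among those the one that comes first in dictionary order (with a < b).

aab

A breadth-first search from A reaches an accepting state first via the path A → C → D → G on input aab.
No string of length < 3 is accepted (BFS exhausts all shorter strings without reaching an accepting state), and aab is the lexicographically least accepting string of length 3.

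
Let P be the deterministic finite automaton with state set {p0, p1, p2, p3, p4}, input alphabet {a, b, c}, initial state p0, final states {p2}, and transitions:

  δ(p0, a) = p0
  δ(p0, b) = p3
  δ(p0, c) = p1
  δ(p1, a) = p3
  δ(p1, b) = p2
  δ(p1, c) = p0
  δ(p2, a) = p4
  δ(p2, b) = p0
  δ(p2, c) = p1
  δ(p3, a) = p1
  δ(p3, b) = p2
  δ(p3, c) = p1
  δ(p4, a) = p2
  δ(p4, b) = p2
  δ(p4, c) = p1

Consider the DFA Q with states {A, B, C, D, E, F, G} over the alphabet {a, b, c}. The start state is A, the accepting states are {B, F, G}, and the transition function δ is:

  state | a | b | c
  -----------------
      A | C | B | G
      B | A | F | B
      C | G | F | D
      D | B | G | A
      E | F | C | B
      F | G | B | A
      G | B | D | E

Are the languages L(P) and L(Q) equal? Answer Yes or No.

The string cb is accepted by P but rejected by Q.
So L(P) ≠ L(Q).

No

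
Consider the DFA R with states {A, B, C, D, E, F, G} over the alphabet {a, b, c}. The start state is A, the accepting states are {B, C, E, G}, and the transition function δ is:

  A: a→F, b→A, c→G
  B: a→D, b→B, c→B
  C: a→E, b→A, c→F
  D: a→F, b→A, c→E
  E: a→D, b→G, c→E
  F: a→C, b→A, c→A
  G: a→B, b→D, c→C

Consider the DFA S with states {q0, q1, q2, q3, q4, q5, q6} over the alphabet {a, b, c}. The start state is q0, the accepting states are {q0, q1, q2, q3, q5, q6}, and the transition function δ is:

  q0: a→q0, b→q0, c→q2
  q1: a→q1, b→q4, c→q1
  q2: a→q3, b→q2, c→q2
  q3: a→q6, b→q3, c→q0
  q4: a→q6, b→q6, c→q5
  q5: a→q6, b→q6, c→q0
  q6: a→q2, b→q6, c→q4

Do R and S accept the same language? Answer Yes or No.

The string caac is accepted by R but rejected by S.
So L(R) ≠ L(S).

No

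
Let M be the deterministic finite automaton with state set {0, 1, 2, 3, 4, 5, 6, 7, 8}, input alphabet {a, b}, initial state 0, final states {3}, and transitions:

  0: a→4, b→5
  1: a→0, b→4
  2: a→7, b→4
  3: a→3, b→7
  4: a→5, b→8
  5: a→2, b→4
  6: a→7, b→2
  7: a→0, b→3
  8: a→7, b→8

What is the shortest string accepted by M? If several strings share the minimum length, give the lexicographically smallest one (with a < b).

A breadth-first search from 0 reaches an accepting state first via the path 0 → 4 → 8 → 7 → 3 on input abab.
No string of length < 4 is accepted (BFS exhausts all shorter strings without reaching an accepting state), and abab is the lexicographically least accepting string of length 4.

abab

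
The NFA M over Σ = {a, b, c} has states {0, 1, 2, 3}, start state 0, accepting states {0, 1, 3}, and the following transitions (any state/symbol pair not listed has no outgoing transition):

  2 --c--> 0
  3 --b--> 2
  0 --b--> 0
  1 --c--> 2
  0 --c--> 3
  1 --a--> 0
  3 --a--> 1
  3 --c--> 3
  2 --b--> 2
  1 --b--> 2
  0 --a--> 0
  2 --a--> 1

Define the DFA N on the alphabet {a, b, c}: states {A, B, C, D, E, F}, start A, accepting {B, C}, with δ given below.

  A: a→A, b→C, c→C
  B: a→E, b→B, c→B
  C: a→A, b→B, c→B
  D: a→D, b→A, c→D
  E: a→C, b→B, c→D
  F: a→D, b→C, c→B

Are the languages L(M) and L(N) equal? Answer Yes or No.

No

The empty string ε is accepted by M but rejected by N.
So L(M) ≠ L(N).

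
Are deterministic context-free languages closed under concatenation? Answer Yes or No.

Take L₁ = {ε, c} (finite, hence regular and DCFL) and L₂ = {c aⁿbⁿ : n≥0} ∪ {cc aⁿb²ⁿ : n≥0} (a DCFL: the number of leading c's tells the DPDA whether to pop one stack symbol per b or per two b's). Then L₁L₂ ∩ cca⁺b* = {cc aⁿbⁿ : n≥1} ∪ {cc aⁿb²ⁿ : n≥1}. If L₁L₂ were a DCFL, so would be this intersection with a regular set, and a DPDA for it started from its configuration after reading cc would accept {aⁿbⁿ : n≥1} ∪ {aⁿb²ⁿ : n≥1}, which no deterministic PDA accepts (a DPDA for it would have a single run on aⁿb²ⁿ, accepting after the prefix aⁿbⁿ and accepting again after n more b's; an ordinary PDA that simulates it on a's and b's and, at any moment when it is accepting, may switch to reading only a fresh letter d while feeding each d to the simulation as a b, would accept aⁱbʲdᵏ (k≥1) exactly when both aⁱbʲ and aⁱbʲ⁺ᵏ are in the language, i.e. its language intersected with the regular set a*b*d⁺ would be exactly {aⁿbⁿdⁿ : n≥1} — impossible, since context-free languages are closed under intersection with regular sets and {aⁿbⁿdⁿ} is not context-free). Hence L₁L₂ is not a DCFL.

No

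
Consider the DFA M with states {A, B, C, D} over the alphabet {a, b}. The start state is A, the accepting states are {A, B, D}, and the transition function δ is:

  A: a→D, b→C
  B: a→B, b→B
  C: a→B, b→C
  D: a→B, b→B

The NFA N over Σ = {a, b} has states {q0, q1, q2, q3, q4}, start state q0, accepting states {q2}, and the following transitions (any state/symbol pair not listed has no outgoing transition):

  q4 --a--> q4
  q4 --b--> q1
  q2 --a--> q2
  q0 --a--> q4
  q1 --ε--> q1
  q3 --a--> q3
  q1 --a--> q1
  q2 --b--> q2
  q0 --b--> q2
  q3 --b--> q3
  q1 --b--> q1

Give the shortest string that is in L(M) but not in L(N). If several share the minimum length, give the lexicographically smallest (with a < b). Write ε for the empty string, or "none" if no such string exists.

The empty string ε is accepted by M but not by N.
Since ε is the unique shortest string, it is the required witness.

ε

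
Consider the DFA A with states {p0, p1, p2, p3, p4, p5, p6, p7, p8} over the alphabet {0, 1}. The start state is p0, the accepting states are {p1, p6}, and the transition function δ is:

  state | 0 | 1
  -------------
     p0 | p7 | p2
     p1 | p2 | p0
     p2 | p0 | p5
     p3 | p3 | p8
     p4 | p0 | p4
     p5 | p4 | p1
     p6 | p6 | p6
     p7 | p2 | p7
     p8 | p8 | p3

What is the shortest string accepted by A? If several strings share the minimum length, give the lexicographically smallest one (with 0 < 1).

111

A breadth-first search from p0 reaches an accepting state first via the path p0 → p2 → p5 → p1 on input 111.
No string of length < 3 is accepted (BFS exhausts all shorter strings without reaching an accepting state), and 111 is the lexicographically least accepting string of length 3.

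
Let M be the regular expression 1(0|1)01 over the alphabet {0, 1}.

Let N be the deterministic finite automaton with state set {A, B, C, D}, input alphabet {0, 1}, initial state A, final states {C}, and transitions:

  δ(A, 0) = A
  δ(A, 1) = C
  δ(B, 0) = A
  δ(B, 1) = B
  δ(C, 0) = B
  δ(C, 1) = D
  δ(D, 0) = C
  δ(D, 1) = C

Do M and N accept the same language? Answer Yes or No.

The string 1101 is accepted by M but rejected by N.
So L(M) ≠ L(N).

No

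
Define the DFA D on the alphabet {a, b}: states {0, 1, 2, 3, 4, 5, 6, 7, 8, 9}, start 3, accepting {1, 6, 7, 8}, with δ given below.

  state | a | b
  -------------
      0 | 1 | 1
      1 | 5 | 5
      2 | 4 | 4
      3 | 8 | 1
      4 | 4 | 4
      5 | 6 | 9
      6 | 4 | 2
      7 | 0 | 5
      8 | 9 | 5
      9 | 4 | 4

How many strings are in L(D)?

The useful subgraph on states {1, 3, 5, 6, 8} is acyclic, so L(D) is finite; the longest accepting path visits 4 useful states, giving maximum string length 3.
Counting accepting paths from 3 by length: 2 of length 1, 3 of length 3. Total 5.

5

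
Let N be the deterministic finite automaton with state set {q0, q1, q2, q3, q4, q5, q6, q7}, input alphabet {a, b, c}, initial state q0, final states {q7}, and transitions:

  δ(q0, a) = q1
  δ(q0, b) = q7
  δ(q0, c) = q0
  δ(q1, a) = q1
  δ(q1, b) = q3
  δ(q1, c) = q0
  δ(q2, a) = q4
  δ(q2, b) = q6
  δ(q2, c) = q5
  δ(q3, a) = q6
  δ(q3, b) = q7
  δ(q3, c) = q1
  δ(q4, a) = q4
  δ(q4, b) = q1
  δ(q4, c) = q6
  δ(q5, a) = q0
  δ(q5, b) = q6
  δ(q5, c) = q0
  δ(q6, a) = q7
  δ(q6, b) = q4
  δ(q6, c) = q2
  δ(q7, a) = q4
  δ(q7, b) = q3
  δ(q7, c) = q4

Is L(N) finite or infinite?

State q0 is reachable from the start and can reach an accepting state, and it lies on the cycle q0 → q0.
Traversing that cycle any number of times yields accepted strings of unbounded length, so the language is infinite.

infinite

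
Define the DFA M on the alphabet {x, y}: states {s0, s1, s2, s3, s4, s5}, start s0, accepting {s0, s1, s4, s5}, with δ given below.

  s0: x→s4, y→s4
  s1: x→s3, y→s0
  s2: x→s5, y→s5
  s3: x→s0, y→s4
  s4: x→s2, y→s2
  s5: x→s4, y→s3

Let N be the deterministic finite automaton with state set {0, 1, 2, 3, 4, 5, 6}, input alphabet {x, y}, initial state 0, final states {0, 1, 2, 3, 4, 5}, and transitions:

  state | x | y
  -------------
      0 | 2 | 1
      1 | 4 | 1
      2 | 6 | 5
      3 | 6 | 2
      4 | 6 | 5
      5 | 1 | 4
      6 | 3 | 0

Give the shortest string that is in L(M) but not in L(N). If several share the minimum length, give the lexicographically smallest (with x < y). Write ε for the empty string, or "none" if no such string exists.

yxx

The string yxx is accepted by M but not by N.
No shorter string lies in the difference, and yxx is the lexicographically first length-3 string in L(M) \ L(N).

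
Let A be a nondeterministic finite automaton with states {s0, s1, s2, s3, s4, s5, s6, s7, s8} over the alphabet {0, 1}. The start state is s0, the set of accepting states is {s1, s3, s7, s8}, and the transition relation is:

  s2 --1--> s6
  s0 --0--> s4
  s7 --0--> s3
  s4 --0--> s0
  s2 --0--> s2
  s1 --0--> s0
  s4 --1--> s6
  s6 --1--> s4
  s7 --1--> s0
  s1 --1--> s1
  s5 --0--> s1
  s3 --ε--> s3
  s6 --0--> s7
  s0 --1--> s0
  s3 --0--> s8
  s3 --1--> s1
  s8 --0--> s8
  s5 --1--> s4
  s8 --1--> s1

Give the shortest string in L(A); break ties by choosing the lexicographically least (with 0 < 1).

A breadth-first search from s0 reaches an accepting state first via the path s0 → s4 → s6 → s7 on input 010.
No string of length < 3 is accepted (BFS exhausts all shorter strings without reaching an accepting state), and 010 is the lexicographically least accepting string of length 3.

010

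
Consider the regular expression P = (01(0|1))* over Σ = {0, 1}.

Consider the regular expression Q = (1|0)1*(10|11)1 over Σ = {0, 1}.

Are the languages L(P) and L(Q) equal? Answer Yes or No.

The empty string ε is accepted by P but rejected by Q.
So L(P) ≠ L(Q).

No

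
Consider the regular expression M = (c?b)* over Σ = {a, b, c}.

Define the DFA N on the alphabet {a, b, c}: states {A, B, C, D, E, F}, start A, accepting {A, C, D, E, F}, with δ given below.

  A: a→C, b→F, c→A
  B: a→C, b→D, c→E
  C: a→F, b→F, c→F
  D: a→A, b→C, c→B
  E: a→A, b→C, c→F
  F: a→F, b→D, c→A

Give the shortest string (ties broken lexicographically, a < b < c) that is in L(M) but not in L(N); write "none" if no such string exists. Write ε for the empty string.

Converting the expression M to a DFA (subset construction, then merging equivalent states) gives the minimal DFA with states {m0, m1, m2}, start state m0, accepting states {m0} and transitions m0: a→m1, b→m0, c→m2; m1: a→m1, b→m1, c→m1; m2: a→m1, b→m0, c→m1.
Exploring the product automaton M × N from the start pair (m0, A), following both machines on each input symbol, reaches 13 state pairs: (m0, A), (m1, C), (m0, F), (m2, A), (m1, F), (m0, D), (m1, A), (m1, D), (m0, C), (m2, B), (m1, B), (m2, F), (m1, E).
M accepts in {m0} and N accepts in {A, C, D, E, F}. The reachable pairs whose M-component is accepting are (m0, A), (m0, F), (m0, D), (m0, C); in each of them the N-component is accepting too, so the product for L(M) \ L(N) (M-component accepting, N-component rejecting) has no reachable accepting pair and the difference is empty.
So every string accepted by M is also accepted by N: L(M) \ L(N) = ∅ and there is no such string.

none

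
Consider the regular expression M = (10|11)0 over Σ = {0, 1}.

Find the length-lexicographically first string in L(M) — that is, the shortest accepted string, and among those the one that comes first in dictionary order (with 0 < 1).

By inspection of the expression, no string of length less than 3 matches, and 100 is the lexicographically first match of length 3.

100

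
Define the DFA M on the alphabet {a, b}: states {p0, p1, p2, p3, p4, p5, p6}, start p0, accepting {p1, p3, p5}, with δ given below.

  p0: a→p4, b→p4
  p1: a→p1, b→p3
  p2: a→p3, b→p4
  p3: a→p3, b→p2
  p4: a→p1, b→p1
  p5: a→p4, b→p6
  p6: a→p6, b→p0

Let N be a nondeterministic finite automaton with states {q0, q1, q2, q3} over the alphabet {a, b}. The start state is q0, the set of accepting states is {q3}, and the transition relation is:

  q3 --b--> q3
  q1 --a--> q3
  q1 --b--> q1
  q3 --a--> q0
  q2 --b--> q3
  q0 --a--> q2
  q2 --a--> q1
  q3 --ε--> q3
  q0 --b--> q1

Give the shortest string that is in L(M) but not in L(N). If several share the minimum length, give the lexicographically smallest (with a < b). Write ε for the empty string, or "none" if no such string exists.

The string aa is accepted by M but not by N.
No shorter string lies in the difference, and aa is the lexicographically first length-2 string in L(M) \ L(N).

aa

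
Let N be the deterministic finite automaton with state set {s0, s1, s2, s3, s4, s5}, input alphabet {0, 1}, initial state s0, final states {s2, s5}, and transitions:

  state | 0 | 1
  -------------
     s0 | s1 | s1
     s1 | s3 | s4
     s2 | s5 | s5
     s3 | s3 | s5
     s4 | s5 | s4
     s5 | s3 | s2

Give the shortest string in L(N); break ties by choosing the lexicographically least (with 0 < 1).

001

A breadth-first search from s0 reaches an accepting state first via the path s0 → s1 → s3 → s5 on input 001.
No string of length < 3 is accepted (BFS exhausts all shorter strings without reaching an accepting state), and 001 is the lexicographically least accepting string of length 3.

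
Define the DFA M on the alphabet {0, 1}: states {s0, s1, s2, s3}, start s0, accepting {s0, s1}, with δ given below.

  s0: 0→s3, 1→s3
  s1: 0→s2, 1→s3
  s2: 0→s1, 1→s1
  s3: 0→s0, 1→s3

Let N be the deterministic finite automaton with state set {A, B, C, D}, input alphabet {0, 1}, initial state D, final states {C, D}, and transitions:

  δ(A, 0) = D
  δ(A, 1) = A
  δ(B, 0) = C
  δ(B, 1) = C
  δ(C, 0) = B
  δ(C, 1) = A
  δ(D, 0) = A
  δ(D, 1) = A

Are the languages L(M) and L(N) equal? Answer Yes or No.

Yes

Exploring the product automaton M × N from the start pair (s0, D), following both machines on each input symbol, reaches 2 state pairs: (s0, D), (s3, A).
M accepts in {s0, s1} and N accepts in {C, D}. In every reachable pair the two components are either both accepting — (s0, D) — or both non-accepting, so no string is accepted by exactly one of the machines: L(M) \ L(N) and L(N) \ L(M) are both empty.
Hence every string is accepted by M iff it is accepted by N, and the two languages coincide.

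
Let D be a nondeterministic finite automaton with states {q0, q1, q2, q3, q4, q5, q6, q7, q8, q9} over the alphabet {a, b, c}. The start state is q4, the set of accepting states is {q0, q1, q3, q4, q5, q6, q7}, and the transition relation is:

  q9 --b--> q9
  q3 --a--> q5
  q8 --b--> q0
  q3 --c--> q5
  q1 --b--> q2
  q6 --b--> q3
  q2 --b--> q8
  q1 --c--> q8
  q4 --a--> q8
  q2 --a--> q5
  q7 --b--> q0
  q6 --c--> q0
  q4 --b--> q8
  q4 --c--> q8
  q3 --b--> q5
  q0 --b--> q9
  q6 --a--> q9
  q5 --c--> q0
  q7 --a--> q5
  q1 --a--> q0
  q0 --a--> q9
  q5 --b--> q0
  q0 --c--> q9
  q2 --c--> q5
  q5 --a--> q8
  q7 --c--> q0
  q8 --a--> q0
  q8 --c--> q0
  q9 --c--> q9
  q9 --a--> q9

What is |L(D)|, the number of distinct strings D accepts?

The useful subgraph on states {q0, q4, q8} is acyclic, so L(D) is finite; the longest accepting path visits 3 useful states, giving maximum string length 2.
Counting accepting paths from q4 by length: 1 of length 0, 9 of length 2. Total 10.

10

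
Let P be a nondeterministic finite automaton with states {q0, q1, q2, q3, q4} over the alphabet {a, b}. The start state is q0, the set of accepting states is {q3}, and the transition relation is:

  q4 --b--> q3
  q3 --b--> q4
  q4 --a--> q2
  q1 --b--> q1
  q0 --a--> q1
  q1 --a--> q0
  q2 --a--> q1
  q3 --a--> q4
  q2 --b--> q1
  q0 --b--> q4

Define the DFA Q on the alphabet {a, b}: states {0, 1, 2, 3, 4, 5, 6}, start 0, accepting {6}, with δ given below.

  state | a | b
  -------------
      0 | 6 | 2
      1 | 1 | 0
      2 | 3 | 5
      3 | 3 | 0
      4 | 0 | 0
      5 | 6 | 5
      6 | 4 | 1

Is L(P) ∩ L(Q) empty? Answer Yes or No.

Exploring the product automaton P × Q from the start pair (q0, 0), following both machines on each input symbol, reaches 26 state pairs: (q0, 0), (q1, 6), (q4, 2), (q0, 4), (q1, 1), (q2, 3), (q3, 5), (q1, 0), (q4, 0), (q0, 1), (q1, 3), (q4, 6), (q4, 5), (q0, 6), (q1, 2), (q2, 6), (q3, 2), (q0, 3), (q2, 4), (q3, 1), (q1, 4), (q4, 1), (q1, 5), (q4, 3), (q2, 1), (q3, 0).
P accepts in {q3} and Q accepts in {6}; no reachable pair has both components accepting, so no string drives both machines to acceptance simultaneously and L(P) ∩ L(Q) = ∅.
So no string is accepted by both, and the intersection is empty.

Yes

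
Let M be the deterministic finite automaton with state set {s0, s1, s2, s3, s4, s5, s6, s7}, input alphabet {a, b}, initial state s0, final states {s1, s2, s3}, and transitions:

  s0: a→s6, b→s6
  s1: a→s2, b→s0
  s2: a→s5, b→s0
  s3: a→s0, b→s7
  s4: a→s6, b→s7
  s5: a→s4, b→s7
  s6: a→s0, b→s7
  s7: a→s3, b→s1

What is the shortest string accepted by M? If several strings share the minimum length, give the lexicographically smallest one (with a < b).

A breadth-first search from s0 reaches an accepting state first via the path s0 → s6 → s7 → s3 on input aba.
No string of length < 3 is accepted (BFS exhausts all shorter strings without reaching an accepting state), and aba is the lexicographically least accepting string of length 3.

aba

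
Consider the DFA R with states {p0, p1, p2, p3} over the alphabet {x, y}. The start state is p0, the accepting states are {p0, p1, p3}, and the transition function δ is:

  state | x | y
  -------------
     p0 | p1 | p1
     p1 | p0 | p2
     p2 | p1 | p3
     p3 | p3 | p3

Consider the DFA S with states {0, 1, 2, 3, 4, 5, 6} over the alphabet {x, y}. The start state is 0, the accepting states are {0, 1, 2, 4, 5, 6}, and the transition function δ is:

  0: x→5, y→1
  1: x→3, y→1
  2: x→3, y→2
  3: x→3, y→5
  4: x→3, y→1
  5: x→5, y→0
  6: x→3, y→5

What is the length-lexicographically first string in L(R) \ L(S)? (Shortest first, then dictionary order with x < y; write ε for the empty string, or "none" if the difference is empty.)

yx

The string yx is accepted by R but not by S.
No shorter string lies in the difference, and yx is the lexicographically first length-2 string in L(R) \ L(S).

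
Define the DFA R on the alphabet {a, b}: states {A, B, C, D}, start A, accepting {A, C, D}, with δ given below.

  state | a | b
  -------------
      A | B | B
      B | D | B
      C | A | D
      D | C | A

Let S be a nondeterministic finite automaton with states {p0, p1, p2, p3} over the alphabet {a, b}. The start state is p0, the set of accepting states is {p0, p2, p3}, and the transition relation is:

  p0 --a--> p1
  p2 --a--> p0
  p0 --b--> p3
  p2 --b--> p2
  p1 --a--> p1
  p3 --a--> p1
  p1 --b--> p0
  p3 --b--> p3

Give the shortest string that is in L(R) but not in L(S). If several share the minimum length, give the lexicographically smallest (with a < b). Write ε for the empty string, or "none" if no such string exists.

aa

The string aa is accepted by R but not by S.
No shorter string lies in the difference, and aa is the lexicographically first length-2 string in L(R) \ L(S).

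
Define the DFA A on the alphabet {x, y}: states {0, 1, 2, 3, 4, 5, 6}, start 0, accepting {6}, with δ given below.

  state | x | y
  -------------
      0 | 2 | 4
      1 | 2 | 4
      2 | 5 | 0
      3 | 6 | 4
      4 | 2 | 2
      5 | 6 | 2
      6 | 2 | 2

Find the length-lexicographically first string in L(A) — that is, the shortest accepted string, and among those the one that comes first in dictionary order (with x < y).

xxx

A breadth-first search from 0 reaches an accepting state first via the path 0 → 2 → 5 → 6 on input xxx.
No string of length < 3 is accepted (BFS exhausts all shorter strings without reaching an accepting state), and xxx is the lexicographically least accepting string of length 3.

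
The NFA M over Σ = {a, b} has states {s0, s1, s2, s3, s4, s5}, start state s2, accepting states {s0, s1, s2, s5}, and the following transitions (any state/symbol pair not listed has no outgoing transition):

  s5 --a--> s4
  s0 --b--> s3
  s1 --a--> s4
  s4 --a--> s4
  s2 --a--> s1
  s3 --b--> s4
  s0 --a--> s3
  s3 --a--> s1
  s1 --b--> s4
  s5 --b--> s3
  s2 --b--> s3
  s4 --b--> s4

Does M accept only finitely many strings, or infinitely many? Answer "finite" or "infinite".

The useful states (reachable from s2 and able to reach an accepting state) are {s1, s2, s3}.
Restricted to these states the transition graph has no cycle, so every accepting path has bounded length and L is finite.

finite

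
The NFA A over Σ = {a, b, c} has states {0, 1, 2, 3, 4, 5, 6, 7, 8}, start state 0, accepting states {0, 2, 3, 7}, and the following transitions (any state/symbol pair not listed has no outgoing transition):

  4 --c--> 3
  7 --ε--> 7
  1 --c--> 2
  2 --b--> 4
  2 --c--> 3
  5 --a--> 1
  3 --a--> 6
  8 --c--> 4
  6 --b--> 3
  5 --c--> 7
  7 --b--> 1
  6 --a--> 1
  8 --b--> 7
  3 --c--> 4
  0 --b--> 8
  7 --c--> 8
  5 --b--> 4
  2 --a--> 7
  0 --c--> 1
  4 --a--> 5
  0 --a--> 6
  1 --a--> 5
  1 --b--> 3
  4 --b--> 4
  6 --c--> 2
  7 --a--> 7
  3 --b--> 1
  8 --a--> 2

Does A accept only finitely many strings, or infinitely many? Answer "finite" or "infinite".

State 2 is reachable from the start and can reach an accepting state, and it lies on the cycle 2 → 3 → 1 → 2.
Traversing that cycle any number of times yields accepted strings of unbounded length, so the language is infinite.

infinite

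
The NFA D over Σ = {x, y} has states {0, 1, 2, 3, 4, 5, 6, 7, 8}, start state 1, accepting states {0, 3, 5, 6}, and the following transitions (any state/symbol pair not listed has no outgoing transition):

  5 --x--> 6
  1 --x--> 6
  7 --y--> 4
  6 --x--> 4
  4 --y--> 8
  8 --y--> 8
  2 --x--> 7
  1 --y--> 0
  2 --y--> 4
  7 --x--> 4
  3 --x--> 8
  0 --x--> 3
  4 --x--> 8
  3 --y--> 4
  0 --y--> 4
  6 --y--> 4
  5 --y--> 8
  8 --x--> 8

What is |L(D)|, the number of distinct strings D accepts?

The useful subgraph on states {0, 1, 3, 6} is acyclic, so L(D) is finite; the longest accepting path visits 3 useful states, giving maximum string length 2.
Counting accepting paths from 1 by length: 2 of length 1, 1 of length 2. Total 3.

3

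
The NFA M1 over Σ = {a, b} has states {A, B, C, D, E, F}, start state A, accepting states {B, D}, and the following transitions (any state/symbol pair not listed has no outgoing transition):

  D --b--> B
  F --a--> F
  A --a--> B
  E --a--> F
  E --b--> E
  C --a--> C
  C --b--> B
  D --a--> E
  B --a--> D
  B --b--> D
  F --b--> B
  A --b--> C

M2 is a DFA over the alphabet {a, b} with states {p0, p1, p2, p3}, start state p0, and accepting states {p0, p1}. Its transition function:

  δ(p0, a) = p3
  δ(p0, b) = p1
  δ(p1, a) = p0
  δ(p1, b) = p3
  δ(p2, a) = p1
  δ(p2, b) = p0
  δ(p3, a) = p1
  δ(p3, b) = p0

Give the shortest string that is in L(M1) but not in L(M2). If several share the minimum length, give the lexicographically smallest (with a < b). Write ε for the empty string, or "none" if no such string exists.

a

The string a is accepted by M1 but not by M2.
No shorter string lies in the difference, and a is the lexicographically first length-1 string in L(M1) \ L(M2).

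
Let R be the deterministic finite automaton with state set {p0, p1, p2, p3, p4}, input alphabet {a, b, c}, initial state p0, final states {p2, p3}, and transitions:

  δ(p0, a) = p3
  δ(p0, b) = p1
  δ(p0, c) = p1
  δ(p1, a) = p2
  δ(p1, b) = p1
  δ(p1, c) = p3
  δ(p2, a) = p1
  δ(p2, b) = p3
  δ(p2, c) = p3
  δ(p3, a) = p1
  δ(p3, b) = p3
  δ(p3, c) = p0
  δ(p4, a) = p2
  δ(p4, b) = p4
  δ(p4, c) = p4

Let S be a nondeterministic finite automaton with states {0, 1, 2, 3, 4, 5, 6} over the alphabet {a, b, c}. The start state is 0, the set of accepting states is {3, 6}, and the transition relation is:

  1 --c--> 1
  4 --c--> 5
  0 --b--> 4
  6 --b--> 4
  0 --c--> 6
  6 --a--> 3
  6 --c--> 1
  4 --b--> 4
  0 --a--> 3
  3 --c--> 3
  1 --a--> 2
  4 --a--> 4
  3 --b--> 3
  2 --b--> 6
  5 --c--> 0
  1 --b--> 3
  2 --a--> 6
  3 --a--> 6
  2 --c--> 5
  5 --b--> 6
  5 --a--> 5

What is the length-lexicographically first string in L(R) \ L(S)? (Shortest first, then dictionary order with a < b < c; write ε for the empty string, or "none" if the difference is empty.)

ba

The string ba is accepted by R but not by S.
No shorter string lies in the difference, and ba is the lexicographically first length-2 string in L(R) \ L(S).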